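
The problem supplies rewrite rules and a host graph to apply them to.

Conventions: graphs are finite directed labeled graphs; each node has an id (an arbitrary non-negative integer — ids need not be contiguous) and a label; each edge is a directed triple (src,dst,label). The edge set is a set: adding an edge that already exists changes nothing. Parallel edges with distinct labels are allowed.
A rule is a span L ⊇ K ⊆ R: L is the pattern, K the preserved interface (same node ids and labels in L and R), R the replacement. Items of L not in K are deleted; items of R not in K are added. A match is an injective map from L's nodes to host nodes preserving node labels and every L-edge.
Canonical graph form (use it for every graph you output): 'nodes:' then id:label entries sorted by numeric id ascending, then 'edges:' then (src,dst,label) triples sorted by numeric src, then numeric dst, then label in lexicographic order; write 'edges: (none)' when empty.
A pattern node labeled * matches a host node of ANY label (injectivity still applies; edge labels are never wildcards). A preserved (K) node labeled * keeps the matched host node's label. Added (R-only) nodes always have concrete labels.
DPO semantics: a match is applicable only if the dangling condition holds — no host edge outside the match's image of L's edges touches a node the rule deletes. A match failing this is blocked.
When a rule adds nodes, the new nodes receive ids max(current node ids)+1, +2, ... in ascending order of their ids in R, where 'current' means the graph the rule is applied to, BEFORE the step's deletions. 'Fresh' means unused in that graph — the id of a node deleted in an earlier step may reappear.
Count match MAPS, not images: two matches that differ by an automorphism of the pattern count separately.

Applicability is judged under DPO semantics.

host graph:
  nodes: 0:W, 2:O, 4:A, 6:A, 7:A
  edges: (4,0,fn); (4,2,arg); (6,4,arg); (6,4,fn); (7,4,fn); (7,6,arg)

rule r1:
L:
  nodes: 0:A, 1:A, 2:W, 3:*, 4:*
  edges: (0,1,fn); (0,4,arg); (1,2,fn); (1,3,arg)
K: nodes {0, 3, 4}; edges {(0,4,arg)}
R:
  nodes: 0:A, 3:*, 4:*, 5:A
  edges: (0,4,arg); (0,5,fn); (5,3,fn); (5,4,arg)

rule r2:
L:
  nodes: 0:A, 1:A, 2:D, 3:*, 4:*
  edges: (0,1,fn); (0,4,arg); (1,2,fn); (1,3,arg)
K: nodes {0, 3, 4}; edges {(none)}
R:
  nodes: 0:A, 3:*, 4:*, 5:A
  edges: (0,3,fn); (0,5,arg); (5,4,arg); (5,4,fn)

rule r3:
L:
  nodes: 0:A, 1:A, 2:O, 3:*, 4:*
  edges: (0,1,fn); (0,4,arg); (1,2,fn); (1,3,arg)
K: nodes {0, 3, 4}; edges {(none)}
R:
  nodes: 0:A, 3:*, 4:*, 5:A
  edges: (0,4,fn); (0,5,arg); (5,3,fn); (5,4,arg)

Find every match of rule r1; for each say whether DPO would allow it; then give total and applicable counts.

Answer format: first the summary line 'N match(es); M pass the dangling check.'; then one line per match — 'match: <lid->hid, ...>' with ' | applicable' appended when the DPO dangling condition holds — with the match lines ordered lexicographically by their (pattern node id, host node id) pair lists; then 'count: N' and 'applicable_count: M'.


1 match(es); 0 pass the dangling check.
match: 0->7, 1->4, 2->0, 3->2, 4->6
count: 1
applicable_count: 0


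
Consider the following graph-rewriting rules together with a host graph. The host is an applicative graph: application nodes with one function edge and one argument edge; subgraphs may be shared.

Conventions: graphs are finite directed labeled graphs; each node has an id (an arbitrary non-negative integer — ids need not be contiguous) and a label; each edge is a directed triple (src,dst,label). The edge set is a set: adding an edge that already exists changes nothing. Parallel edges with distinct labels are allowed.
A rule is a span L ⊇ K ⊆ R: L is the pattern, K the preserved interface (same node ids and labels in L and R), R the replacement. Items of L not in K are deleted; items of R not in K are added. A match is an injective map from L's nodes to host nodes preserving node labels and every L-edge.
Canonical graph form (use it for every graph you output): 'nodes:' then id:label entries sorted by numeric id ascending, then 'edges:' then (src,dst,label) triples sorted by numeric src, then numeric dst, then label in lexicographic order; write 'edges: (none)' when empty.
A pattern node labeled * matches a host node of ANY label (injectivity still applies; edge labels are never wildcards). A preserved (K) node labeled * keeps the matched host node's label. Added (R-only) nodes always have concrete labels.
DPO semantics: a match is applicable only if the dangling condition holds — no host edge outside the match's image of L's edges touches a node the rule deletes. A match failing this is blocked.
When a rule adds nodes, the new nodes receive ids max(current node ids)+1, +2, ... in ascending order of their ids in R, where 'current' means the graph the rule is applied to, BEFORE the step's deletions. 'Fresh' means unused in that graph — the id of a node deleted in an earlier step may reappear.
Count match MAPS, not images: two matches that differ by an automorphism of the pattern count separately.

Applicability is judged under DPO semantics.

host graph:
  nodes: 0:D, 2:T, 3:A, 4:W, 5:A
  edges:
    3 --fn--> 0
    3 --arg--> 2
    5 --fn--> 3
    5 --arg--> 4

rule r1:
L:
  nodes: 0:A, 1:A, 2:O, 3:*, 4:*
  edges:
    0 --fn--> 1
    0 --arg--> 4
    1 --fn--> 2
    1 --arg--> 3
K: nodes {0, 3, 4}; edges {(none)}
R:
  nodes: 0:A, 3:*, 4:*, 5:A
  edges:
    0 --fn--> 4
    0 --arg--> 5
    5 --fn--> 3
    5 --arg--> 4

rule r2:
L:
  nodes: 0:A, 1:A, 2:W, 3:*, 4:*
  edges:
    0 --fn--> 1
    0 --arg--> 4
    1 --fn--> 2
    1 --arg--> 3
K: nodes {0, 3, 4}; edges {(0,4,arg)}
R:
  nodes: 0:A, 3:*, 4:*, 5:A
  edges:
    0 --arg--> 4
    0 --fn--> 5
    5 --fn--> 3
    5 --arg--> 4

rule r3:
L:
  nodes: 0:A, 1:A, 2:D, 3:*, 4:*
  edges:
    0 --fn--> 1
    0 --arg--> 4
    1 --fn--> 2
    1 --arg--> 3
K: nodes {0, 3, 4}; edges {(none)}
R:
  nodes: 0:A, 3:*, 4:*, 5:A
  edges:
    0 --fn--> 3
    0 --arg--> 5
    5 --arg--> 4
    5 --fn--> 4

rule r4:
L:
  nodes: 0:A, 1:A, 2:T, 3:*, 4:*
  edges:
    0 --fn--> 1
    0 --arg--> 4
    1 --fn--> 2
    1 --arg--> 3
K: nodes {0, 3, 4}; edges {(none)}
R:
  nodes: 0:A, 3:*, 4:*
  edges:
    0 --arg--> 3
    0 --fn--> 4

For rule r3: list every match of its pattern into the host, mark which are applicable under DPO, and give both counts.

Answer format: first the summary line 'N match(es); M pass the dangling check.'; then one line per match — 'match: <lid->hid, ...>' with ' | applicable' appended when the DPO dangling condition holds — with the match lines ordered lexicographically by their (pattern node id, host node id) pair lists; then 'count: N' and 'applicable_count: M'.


1 match(es); 1 pass the dangling check.
match: 0->5, 1->3, 2->0, 3->2, 4->4 | applicable
count: 1
applicable_count: 1


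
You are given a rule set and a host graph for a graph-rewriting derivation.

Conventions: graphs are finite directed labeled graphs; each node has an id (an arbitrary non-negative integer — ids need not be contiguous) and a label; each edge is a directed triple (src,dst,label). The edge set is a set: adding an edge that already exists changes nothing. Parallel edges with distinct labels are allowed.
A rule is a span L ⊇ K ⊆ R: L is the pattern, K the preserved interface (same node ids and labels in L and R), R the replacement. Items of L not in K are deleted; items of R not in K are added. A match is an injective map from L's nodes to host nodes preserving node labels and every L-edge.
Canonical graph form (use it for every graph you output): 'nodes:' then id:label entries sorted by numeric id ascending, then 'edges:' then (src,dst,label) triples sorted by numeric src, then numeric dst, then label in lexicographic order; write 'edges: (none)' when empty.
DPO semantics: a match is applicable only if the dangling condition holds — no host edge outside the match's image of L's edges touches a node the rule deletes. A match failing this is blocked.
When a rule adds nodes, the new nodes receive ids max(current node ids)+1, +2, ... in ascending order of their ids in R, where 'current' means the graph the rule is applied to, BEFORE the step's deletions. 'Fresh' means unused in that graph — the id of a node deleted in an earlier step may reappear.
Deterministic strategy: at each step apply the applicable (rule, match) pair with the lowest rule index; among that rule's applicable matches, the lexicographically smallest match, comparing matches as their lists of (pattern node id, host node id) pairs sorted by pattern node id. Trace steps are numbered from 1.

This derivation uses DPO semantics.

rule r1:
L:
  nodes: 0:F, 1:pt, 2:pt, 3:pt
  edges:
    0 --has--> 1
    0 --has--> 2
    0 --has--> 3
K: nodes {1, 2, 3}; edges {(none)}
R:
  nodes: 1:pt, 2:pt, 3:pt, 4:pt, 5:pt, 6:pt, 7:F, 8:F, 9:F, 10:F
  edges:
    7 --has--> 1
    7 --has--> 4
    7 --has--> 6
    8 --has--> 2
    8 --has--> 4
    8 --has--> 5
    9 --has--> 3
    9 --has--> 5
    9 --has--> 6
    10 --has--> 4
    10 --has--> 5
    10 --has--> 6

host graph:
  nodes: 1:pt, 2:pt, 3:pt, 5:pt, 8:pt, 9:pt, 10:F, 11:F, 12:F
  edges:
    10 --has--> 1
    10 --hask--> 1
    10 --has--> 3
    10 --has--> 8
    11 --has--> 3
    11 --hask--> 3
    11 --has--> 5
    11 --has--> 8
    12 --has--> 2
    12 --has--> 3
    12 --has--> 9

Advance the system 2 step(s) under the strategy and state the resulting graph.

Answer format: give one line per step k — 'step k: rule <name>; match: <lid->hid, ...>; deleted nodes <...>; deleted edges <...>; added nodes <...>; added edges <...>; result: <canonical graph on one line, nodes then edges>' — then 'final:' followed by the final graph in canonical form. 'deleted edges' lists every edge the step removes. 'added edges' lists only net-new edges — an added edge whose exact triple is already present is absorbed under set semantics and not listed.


step 1: rule r1; match: 0->12, 1->2, 2->3, 3->9; deleted nodes 12; deleted edges (12,2,has); (12,3,has); (12,9,has); added nodes 13, 14, 15, 16, 17, 18, 19; added edges (16,2,has); (16,13,has); (16,15,has); (17,3,has); (17,13,has); (17,14,has); (18,9,has); (18,14,has); (18,15,has); (19,13,has); (19,14,has); (19,15,has); result: nodes: 1:pt, 2:pt, 3:pt, 5:pt, 8:pt, 9:pt, 10:F, 11:F, 13:pt, 14:pt, 15:pt, 16:F, 17:F, 18:F, 19:F edges: (10,1,has); (10,1,hask); (10,3,has); (10,8,has); (11,3,has); (11,3,hask); (11,5,has); (11,8,has); (16,2,has); (16,13,has); (16,15,has); (17,3,has); (17,13,has); (17,14,has); (18,9,has); (18,14,has); (18,15,has); (19,13,has); (19,14,has); (19,15,has)
step 2: rule r1; match: 0->16, 1->2, 2->13, 3->15; deleted nodes 16; deleted edges (16,2,has); (16,13,has); (16,15,has); added nodes 20, 21, 22, 23, 24, 25, 26; added edges (23,2,has); (23,20,has); (23,22,has); (24,13,has); (24,20,has); (24,21,has); (25,15,has); (25,21,has); (25,22,has); (26,20,has); (26,21,has); (26,22,has); result: nodes: 1:pt, 2:pt, 3:pt, 5:pt, 8:pt, 9:pt, 10:F, 11:F, 13:pt, 14:pt, 15:pt, 17:F, 18:F, 19:F, 20:pt, 21:pt, 22:pt, 23:F, 24:F, 25:F, 26:F edges: (10,1,has); (10,1,hask); (10,3,has); (10,8,has); (11,3,has); (11,3,hask); (11,5,has); (11,8,has); (17,3,has); (17,13,has); (17,14,has); (18,9,has); (18,14,has); (18,15,has); (19,13,has); (19,14,has); (19,15,has); (23,2,has); (23,20,has); (23,22,has); (24,13,has); (24,20,has); (24,21,has); (25,15,has); (25,21,has); (25,22,has); (26,20,has); (26,21,has); (26,22,has)
final:
nodes: 1:pt, 2:pt, 3:pt, 5:pt, 8:pt, 9:pt, 10:F, 11:F, 13:pt, 14:pt, 15:pt, 17:F, 18:F, 19:F, 20:pt, 21:pt, 22:pt, 23:F, 24:F, 25:F, 26:F
edges: (10,1,has); (10,1,hask); (10,3,has); (10,8,has); (11,3,has); (11,3,hask); (11,5,has); (11,8,has); (17,3,has); (17,13,has); (17,14,has); (18,9,has); (18,14,has); (18,15,has); (19,13,has); (19,14,has); (19,15,has); (23,2,has); (23,20,has); (23,22,has); (24,13,has); (24,20,has); (24,21,has); (25,15,has); (25,21,has); (25,22,has); (26,20,has); (26,21,has); (26,22,has)


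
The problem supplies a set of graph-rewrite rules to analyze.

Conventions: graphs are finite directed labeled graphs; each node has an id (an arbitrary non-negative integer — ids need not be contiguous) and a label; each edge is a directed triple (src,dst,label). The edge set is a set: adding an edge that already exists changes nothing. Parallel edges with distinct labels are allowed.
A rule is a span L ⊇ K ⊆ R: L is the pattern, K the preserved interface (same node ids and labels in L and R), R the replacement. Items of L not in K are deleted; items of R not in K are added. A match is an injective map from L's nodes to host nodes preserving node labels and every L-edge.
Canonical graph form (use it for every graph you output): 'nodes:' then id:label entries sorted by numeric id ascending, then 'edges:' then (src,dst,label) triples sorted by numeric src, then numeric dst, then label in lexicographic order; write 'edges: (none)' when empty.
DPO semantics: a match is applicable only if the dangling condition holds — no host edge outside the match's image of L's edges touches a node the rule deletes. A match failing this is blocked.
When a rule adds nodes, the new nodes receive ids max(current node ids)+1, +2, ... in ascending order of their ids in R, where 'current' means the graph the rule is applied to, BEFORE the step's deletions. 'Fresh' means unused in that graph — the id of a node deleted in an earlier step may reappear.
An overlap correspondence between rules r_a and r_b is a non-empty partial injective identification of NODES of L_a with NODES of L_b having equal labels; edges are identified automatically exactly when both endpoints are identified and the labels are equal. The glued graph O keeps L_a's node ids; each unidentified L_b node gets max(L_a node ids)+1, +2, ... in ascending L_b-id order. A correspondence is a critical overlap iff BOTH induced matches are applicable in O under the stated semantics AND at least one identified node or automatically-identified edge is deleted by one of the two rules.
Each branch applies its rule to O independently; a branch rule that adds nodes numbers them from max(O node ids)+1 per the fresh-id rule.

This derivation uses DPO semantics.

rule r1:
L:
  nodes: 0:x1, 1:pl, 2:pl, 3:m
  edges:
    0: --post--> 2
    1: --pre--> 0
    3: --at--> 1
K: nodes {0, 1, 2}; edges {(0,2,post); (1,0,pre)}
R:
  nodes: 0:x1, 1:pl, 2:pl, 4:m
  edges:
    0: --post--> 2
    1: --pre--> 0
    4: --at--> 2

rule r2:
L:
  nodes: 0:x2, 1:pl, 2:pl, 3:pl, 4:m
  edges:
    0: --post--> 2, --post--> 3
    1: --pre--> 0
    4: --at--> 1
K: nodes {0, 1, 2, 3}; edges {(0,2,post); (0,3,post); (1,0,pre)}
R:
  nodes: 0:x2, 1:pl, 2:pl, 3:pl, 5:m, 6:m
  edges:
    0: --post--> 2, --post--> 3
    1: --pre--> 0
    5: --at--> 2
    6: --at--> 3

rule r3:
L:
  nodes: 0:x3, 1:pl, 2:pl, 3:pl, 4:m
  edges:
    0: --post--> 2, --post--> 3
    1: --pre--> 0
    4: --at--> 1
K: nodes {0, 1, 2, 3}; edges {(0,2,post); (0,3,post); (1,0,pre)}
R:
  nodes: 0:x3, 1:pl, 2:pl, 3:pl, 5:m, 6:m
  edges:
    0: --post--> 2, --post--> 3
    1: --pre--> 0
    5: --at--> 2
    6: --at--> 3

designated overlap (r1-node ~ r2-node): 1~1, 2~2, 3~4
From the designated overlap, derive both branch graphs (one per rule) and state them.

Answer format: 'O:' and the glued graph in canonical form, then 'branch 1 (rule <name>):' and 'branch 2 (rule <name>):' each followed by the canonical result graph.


O:
nodes: 0:x1, 1:pl, 2:pl, 3:m, 4:x2, 5:pl
edges: (0,2,post); (1,0,pre); (1,4,pre); (3,1,at); (4,2,post); (4,5,post)
branch 1 (rule r1):
nodes: 0:x1, 1:pl, 2:pl, 4:x2, 5:pl, 6:m
edges: (0,2,post); (1,0,pre); (1,4,pre); (4,2,post); (4,5,post); (6,2,at)
branch 2 (rule r2):
nodes: 0:x1, 1:pl, 2:pl, 4:x2, 5:pl, 6:m, 7:m
edges: (0,2,post); (1,0,pre); (1,4,pre); (4,2,post); (4,5,post); (6,2,at); (7,5,at)


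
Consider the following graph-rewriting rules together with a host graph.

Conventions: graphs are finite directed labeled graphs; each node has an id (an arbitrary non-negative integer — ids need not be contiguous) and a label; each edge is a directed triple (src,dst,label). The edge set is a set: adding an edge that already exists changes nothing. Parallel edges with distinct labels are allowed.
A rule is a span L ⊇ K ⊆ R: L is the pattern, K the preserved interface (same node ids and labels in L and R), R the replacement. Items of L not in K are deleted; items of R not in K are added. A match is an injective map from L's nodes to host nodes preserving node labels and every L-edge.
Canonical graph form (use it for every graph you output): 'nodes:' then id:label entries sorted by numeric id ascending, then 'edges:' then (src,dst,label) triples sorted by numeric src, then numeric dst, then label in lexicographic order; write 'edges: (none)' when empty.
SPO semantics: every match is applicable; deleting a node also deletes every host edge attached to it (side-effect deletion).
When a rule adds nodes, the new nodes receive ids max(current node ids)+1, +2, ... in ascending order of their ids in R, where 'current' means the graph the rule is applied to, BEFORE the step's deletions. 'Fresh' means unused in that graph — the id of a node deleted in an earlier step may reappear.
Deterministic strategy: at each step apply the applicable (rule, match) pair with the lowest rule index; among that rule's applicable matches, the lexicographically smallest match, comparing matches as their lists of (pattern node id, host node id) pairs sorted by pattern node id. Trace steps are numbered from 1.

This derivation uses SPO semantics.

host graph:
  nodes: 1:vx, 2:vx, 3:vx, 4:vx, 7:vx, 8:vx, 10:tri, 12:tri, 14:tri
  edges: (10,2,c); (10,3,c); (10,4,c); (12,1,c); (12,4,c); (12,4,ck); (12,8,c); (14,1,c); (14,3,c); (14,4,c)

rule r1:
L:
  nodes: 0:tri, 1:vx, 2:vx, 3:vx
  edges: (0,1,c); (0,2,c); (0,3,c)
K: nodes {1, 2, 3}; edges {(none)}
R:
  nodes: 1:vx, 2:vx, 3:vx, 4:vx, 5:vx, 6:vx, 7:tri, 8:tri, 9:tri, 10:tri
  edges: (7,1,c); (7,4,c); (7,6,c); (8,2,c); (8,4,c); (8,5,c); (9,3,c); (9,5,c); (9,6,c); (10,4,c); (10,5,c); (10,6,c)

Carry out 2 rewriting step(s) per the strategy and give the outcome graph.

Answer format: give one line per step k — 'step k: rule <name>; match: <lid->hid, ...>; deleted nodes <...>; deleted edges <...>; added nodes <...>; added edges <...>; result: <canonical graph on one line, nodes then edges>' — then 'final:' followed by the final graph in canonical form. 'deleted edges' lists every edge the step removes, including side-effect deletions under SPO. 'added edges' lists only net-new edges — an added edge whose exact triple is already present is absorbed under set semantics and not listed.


step 1: rule r1; match: 0->10, 1->2, 2->3, 3->4; deleted nodes 10; deleted edges (10,2,c); (10,3,c); (10,4,c); added nodes 15, 16, 17, 18, 19, 20, 21; added edges (18,2,c); (18,15,c); (18,17,c); (19,3,c); (19,15,c); (19,16,c); (20,4,c); (20,16,c); (20,17,c); (21,15,c); (21,16,c); (21,17,c); result: nodes: 1:vx, 2:vx, 3:vx, 4:vx, 7:vx, 8:vx, 12:tri, 14:tri, 15:vx, 16:vx, 17:vx, 18:tri, 19:tri, 20:tri, 21:tri edges: (12,1,c); (12,4,c); (12,4,ck); (12,8,c); (14,1,c); (14,3,c); (14,4,c); (18,2,c); (18,15,c); (18,17,c); (19,3,c); (19,15,c); (19,16,c); (20,4,c); (20,16,c); (20,17,c); (21,15,c); (21,16,c); (21,17,c)
step 2: rule r1; match: 0->12, 1->1, 2->4, 3->8; deleted nodes 12; deleted edges (12,1,c); (12,4,c); (12,4,ck); (12,8,c); added nodes 22, 23, 24, 25, 26, 27, 28; added edges (25,1,c); (25,22,c); (25,24,c); (26,4,c); (26,22,c); (26,23,c); (27,8,c); (27,23,c); (27,24,c); (28,22,c); (28,23,c); (28,24,c); result: nodes: 1:vx, 2:vx, 3:vx, 4:vx, 7:vx, 8:vx, 14:tri, 15:vx, 16:vx, 17:vx, 18:tri, 19:tri, 20:tri, 21:tri, 22:vx, 23:vx, 24:vx, 25:tri, 26:tri, 27:tri, 28:tri edges: (14,1,c); (14,3,c); (14,4,c); (18,2,c); (18,15,c); (18,17,c); (19,3,c); (19,15,c); (19,16,c); (20,4,c); (20,16,c); (20,17,c); (21,15,c); (21,16,c); (21,17,c); (25,1,c); (25,22,c); (25,24,c); (26,4,c); (26,22,c); (26,23,c); (27,8,c); (27,23,c); (27,24,c); (28,22,c); (28,23,c); (28,24,c)
final:
nodes: 1:vx, 2:vx, 3:vx, 4:vx, 7:vx, 8:vx, 14:tri, 15:vx, 16:vx, 17:vx, 18:tri, 19:tri, 20:tri, 21:tri, 22:vx, 23:vx, 24:vx, 25:tri, 26:tri, 27:tri, 28:tri
edges: (14,1,c); (14,3,c); (14,4,c); (18,2,c); (18,15,c); (18,17,c); (19,3,c); (19,15,c); (19,16,c); (20,4,c); (20,16,c); (20,17,c); (21,15,c); (21,16,c); (21,17,c); (25,1,c); (25,22,c); (25,24,c); (26,4,c); (26,22,c); (26,23,c); (27,8,c); (27,23,c); (27,24,c); (28,22,c); (28,23,c); (28,24,c)


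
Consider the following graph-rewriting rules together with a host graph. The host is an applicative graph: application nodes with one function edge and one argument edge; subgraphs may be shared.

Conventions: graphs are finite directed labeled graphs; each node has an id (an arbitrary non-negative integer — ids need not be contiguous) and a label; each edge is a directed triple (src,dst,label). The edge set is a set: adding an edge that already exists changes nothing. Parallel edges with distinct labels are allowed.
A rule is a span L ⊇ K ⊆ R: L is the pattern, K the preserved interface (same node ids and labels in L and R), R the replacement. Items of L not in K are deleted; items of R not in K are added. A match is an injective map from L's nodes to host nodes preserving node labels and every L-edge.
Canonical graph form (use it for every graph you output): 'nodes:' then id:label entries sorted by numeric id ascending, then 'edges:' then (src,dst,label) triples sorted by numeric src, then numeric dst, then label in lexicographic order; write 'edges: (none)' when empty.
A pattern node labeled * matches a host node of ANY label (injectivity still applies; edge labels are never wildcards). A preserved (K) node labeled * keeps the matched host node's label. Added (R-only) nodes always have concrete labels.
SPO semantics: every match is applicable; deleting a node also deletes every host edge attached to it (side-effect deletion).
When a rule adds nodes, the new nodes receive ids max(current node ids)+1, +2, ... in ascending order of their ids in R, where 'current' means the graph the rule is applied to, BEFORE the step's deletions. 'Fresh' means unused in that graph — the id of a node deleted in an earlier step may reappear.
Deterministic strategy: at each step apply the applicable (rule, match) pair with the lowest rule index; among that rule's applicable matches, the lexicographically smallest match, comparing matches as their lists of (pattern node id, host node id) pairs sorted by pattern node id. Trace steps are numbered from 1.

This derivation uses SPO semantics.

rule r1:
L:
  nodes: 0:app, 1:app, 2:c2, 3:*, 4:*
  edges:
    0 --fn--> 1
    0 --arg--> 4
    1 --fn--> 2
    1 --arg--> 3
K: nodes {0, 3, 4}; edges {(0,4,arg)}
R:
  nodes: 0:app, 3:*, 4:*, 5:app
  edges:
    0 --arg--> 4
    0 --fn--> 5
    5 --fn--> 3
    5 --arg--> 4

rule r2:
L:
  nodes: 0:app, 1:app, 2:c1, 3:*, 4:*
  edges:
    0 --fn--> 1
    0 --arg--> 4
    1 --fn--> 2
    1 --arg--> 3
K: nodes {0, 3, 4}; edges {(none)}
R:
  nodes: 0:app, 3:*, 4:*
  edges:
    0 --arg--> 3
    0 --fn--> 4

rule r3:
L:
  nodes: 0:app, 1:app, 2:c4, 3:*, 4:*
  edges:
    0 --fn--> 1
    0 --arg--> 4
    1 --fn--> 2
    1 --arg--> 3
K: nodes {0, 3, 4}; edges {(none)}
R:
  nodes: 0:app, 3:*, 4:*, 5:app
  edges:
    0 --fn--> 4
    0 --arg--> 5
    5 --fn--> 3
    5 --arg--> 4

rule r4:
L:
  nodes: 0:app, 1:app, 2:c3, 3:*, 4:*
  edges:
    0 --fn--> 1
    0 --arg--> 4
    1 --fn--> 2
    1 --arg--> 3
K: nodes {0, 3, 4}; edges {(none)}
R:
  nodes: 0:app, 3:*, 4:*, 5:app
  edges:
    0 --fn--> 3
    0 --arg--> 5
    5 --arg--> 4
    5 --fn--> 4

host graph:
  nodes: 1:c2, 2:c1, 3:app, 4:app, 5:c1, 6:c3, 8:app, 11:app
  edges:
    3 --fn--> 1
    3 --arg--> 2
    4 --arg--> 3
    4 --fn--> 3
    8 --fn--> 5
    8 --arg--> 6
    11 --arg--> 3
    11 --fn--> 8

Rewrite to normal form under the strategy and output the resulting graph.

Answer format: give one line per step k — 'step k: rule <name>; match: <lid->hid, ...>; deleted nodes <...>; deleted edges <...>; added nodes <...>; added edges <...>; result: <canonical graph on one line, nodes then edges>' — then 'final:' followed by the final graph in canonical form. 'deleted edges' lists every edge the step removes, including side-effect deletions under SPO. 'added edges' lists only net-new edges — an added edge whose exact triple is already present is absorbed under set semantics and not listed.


step 1: rule r2; match: 0->11, 1->8, 2->5, 3->6, 4->3; deleted nodes 5, 8; deleted edges (8,5,fn); (8,6,arg); (11,3,arg); (11,8,fn); added nodes (none); added edges (11,3,fn); (11,6,arg); result: nodes: 1:c2, 2:c1, 3:app, 4:app, 6:c3, 11:app edges: (3,1,fn); (3,2,arg); (4,3,arg); (4,3,fn); (11,3,fn); (11,6,arg)
step 2: rule r1; match: 0->11, 1->3, 2->1, 3->2, 4->6; deleted nodes 1, 3; deleted edges (3,1,fn); (3,2,arg); (4,3,arg); (4,3,fn); (11,3,fn); added nodes 12; added edges (11,12,fn); (12,2,fn); (12,6,arg); result: nodes: 2:c1, 4:app, 6:c3, 11:app, 12:app edges: (11,6,arg); (11,12,fn); (12,2,fn); (12,6,arg)
final:
nodes: 2:c1, 4:app, 6:c3, 11:app, 12:app
edges: (11,6,arg); (11,12,fn); (12,2,fn); (12,6,arg)


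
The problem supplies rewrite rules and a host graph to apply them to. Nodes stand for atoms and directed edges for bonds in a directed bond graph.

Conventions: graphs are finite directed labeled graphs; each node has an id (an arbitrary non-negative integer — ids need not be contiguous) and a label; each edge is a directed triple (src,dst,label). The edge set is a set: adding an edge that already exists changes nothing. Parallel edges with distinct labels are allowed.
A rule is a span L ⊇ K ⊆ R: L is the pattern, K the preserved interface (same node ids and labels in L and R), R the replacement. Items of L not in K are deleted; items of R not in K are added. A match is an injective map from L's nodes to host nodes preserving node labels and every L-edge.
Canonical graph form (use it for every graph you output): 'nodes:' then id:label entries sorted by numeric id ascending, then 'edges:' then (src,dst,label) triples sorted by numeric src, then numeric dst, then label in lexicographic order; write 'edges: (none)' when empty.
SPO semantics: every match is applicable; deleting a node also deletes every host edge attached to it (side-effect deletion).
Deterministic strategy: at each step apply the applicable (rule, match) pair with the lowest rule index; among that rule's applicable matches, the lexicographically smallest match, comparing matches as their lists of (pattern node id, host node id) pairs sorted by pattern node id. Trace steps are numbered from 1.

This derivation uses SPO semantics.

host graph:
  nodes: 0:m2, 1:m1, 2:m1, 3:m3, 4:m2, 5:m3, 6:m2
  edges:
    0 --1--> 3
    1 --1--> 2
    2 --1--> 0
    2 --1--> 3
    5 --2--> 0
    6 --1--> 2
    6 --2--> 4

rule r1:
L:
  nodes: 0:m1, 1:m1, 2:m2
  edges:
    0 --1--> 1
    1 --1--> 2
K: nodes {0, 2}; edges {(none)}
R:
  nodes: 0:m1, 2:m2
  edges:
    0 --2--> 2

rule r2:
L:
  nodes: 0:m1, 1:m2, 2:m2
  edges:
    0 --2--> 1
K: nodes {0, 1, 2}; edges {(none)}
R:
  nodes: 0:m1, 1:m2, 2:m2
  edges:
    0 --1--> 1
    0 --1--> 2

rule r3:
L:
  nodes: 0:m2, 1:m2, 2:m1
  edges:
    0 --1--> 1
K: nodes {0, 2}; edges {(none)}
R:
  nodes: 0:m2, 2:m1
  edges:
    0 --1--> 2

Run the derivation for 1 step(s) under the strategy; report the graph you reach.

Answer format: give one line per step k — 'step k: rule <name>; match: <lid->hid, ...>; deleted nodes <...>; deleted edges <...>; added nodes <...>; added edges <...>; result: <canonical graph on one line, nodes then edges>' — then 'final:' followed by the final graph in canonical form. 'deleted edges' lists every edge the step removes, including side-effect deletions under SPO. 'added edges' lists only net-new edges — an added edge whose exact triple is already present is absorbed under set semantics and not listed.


step 1: rule r1; match: 0->1, 1->2, 2->0; deleted nodes 2; deleted edges (1,2,1); (2,0,1); (2,3,1); (6,2,1); added nodes (none); added edges (1,0,2); result: nodes: 0:m2, 1:m1, 3:m3, 4:m2, 5:m3, 6:m2 edges: (0,3,1); (1,0,2); (5,0,2); (6,4,2)
final:
nodes: 0:m2, 1:m1, 3:m3, 4:m2, 5:m3, 6:m2
edges: (0,3,1); (1,0,2); (5,0,2); (6,4,2)


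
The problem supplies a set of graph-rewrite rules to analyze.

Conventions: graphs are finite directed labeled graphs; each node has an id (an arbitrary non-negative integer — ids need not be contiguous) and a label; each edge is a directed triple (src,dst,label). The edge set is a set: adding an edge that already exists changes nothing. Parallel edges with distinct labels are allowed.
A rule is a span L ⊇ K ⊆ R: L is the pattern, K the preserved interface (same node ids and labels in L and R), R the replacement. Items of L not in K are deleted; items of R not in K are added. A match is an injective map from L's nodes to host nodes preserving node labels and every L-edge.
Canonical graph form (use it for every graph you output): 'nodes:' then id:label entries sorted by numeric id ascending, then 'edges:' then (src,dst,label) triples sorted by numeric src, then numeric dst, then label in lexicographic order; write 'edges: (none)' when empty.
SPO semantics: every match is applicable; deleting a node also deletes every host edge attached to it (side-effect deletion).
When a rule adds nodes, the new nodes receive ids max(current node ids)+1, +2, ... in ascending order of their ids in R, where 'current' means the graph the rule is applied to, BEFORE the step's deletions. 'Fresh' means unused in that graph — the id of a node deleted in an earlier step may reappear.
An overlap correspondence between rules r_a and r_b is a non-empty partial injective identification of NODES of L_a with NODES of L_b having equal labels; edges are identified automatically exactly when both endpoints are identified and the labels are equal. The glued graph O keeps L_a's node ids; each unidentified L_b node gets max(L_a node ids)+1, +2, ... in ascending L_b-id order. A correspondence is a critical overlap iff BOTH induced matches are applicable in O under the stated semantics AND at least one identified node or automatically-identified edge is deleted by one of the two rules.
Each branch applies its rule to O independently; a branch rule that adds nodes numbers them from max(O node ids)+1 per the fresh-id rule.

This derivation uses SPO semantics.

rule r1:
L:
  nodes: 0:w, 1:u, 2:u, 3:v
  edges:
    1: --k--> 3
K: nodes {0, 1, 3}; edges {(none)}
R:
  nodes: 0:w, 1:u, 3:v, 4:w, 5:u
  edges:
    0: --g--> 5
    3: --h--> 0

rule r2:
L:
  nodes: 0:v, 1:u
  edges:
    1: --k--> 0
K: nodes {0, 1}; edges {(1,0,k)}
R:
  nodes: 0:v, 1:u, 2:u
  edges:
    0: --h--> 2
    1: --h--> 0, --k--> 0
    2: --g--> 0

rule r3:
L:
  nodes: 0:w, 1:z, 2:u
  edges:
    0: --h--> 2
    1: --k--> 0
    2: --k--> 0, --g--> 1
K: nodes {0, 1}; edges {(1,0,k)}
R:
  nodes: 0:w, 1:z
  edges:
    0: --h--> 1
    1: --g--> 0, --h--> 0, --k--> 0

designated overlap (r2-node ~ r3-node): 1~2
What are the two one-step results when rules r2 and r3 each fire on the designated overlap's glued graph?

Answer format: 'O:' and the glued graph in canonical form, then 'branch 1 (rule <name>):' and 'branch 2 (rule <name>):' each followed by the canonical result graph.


O:
nodes: 0:v, 1:u, 2:w, 3:z
edges: (1,0,k); (1,2,k); (1,3,g); (2,1,h); (3,2,k)
branch 1 (rule r2):
nodes: 0:v, 1:u, 2:w, 3:z, 4:u
edges: (0,4,h); (1,0,h); (1,0,k); (1,2,k); (1,3,g); (2,1,h); (3,2,k); (4,0,g)
branch 2 (rule r3):
nodes: 0:v, 2:w, 3:z
edges: (2,3,h); (3,2,g); (3,2,h); (3,2,k)


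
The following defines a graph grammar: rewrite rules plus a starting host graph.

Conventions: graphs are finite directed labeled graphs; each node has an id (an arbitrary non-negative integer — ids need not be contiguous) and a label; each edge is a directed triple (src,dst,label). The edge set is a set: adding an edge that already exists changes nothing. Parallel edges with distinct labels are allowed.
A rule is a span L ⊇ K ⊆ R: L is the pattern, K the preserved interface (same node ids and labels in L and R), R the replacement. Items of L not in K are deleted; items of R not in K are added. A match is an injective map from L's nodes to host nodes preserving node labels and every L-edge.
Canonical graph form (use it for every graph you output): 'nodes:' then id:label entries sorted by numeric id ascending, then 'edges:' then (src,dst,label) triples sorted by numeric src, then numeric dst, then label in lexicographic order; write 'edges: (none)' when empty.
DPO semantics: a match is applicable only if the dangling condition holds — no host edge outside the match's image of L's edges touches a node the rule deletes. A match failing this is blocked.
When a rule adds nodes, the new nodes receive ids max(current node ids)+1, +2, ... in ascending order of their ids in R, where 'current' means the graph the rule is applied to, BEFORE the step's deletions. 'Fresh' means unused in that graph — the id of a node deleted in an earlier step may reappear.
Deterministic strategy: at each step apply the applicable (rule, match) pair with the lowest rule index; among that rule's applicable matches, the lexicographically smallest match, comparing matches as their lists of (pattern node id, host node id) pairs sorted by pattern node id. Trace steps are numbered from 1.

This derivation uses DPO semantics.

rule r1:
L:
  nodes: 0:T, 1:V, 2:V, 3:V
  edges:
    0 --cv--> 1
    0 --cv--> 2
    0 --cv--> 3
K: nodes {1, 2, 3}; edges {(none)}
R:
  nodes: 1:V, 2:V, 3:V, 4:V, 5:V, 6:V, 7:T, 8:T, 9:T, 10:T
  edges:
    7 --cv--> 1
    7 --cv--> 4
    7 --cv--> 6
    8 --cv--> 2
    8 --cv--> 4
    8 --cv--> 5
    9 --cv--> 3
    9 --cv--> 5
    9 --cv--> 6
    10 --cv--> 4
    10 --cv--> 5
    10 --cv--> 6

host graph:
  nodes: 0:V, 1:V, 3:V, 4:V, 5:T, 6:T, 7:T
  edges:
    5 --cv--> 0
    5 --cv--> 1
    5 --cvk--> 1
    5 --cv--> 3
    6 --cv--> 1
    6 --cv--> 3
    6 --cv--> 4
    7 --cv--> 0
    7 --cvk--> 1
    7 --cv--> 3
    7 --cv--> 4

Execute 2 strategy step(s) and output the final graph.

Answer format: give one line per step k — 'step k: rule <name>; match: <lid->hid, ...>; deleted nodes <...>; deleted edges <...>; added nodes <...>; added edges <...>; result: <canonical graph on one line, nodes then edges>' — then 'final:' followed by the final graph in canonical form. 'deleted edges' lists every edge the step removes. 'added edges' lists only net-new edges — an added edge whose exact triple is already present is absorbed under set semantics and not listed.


step 1: rule r1; match: 0->6, 1->1, 2->3, 3->4; deleted nodes 6; deleted edges (6,1,cv); (6,3,cv); (6,4,cv); added nodes 8, 9, 10, 11, 12, 13, 14; added edges (11,1,cv); (11,8,cv); (11,10,cv); (12,3,cv); (12,8,cv); (12,9,cv); (13,4,cv); (13,9,cv); (13,10,cv); (14,8,cv); (14,9,cv); (14,10,cv); result: nodes: 0:V, 1:V, 3:V, 4:V, 5:T, 7:T, 8:V, 9:V, 10:V, 11:T, 12:T, 13:T, 14:T edges: (5,0,cv); (5,1,cv); (5,1,cvk); (5,3,cv); (7,0,cv); (7,1,cvk); (7,3,cv); (7,4,cv); (11,1,cv); (11,8,cv); (11,10,cv); (12,3,cv); (12,8,cv); (12,9,cv); (13,4,cv); (13,9,cv); (13,10,cv); (14,8,cv); (14,9,cv); (14,10,cv)
step 2: rule r1; match: 0->11, 1->1, 2->8, 3->10; deleted nodes 11; deleted edges (11,1,cv); (11,8,cv); (11,10,cv); added nodes 15, 16, 17, 18, 19, 20, 21; added edges (18,1,cv); (18,15,cv); (18,17,cv); (19,8,cv); (19,15,cv); (19,16,cv); (20,10,cv); (20,16,cv); (20,17,cv); (21,15,cv); (21,16,cv); (21,17,cv); result: nodes: 0:V, 1:V, 3:V, 4:V, 5:T, 7:T, 8:V, 9:V, 10:V, 12:T, 13:T, 14:T, 15:V, 16:V, 17:V, 18:T, 19:T, 20:T, 21:T edges: (5,0,cv); (5,1,cv); (5,1,cvk); (5,3,cv); (7,0,cv); (7,1,cvk); (7,3,cv); (7,4,cv); (12,3,cv); (12,8,cv); (12,9,cv); (13,4,cv); (13,9,cv); (13,10,cv); (14,8,cv); (14,9,cv); (14,10,cv); (18,1,cv); (18,15,cv); (18,17,cv); (19,8,cv); (19,15,cv); (19,16,cv); (20,10,cv); (20,16,cv); (20,17,cv); (21,15,cv); (21,16,cv); (21,17,cv)
final:
nodes: 0:V, 1:V, 3:V, 4:V, 5:T, 7:T, 8:V, 9:V, 10:V, 12:T, 13:T, 14:T, 15:V, 16:V, 17:V, 18:T, 19:T, 20:T, 21:T
edges: (5,0,cv); (5,1,cv); (5,1,cvk); (5,3,cv); (7,0,cv); (7,1,cvk); (7,3,cv); (7,4,cv); (12,3,cv); (12,8,cv); (12,9,cv); (13,4,cv); (13,9,cv); (13,10,cv); (14,8,cv); (14,9,cv); (14,10,cv); (18,1,cv); (18,15,cv); (18,17,cv); (19,8,cv); (19,15,cv); (19,16,cv); (20,10,cv); (20,16,cv); (20,17,cv); (21,15,cv); (21,16,cv); (21,17,cv)


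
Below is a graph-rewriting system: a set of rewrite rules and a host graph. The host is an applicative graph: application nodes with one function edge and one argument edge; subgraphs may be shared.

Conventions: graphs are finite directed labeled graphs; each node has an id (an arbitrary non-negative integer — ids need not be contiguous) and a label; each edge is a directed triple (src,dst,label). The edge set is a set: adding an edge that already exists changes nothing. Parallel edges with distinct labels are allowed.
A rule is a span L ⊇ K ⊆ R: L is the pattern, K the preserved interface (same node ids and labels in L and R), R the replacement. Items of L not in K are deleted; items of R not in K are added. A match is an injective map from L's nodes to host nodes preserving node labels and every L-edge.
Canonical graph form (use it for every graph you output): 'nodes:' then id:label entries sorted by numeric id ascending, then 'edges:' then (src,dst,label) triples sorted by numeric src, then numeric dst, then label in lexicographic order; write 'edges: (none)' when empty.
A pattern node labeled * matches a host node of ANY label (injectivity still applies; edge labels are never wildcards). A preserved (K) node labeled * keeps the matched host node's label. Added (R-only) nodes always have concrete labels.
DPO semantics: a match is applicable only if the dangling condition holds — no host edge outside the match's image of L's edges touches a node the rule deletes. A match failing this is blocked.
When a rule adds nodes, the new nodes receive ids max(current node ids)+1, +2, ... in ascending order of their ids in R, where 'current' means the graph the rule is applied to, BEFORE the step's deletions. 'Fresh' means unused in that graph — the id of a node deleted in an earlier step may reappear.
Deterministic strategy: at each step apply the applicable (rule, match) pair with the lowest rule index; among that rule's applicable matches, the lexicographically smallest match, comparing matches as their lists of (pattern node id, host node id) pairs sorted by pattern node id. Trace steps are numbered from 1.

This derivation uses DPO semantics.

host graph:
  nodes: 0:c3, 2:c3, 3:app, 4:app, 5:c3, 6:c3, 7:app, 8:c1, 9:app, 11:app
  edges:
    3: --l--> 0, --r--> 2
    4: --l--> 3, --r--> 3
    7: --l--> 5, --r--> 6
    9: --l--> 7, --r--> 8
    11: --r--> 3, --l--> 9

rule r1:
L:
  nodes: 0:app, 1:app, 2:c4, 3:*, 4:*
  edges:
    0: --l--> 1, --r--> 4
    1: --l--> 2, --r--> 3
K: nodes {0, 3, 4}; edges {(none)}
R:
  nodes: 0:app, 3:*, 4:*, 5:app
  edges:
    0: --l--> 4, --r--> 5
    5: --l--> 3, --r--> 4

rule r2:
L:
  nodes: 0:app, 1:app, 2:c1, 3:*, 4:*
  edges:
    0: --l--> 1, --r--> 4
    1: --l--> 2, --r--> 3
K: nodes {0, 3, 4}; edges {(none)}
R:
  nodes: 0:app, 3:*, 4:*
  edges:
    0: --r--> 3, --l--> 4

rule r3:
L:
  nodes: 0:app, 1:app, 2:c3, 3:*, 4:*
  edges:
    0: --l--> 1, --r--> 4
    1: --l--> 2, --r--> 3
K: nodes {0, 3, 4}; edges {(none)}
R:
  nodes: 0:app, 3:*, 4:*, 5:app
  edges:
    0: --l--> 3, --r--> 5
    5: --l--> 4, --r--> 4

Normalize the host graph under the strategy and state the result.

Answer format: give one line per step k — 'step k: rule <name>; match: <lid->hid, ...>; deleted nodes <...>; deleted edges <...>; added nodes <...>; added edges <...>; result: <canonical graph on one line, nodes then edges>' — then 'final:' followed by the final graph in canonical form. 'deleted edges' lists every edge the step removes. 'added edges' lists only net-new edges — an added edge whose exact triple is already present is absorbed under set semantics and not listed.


step 1: rule r3; match: 0->9, 1->7, 2->5, 3->6, 4->8; deleted nodes 5, 7; deleted edges (7,5,l); (7,6,r); (9,7,l); (9,8,r); added nodes 12; added edges (9,6,l); (9,12,r); (12,8,l); (12,8,r); result: nodes: 0:c3, 2:c3, 3:app, 4:app, 6:c3, 8:c1, 9:app, 11:app, 12:app edges: (3,0,l); (3,2,r); (4,3,l); (4,3,r); (9,6,l); (9,12,r); (11,3,r); (11,9,l); (12,8,l); (12,8,r)
step 2: rule r3; match: 0->11, 1->9, 2->6, 3->12, 4->3; deleted nodes 6, 9; deleted edges (9,6,l); (9,12,r); (11,3,r); (11,9,l); added nodes 13; added edges (11,12,l); (11,13,r); (13,3,l); (13,3,r); result: nodes: 0:c3, 2:c3, 3:app, 4:app, 8:c1, 11:app, 12:app, 13:app edges: (3,0,l); (3,2,r); (4,3,l); (4,3,r); (11,12,l); (11,13,r); (12,8,l); (12,8,r); (13,3,l); (13,3,r)
final:
nodes: 0:c3, 2:c3, 3:app, 4:app, 8:c1, 11:app, 12:app, 13:app
edges: (3,0,l); (3,2,r); (4,3,l); (4,3,r); (11,12,l); (11,13,r); (12,8,l); (12,8,r); (13,3,l); (13,3,r)
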